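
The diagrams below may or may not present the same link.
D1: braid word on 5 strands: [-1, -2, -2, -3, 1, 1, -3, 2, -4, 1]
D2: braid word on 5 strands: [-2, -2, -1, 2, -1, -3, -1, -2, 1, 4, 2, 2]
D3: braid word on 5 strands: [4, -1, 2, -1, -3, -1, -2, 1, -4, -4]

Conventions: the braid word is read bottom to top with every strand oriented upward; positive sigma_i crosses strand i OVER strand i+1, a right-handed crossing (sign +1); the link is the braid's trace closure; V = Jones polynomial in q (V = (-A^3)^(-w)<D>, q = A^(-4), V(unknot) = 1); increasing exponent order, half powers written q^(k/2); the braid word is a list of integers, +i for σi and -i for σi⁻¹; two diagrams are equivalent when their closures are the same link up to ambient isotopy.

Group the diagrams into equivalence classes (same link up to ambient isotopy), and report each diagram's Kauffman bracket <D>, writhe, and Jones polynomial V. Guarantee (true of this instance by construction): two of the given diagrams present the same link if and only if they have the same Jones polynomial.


equivalence classes: {D1} | {D2, D3}
D1 (bracket A^-14 + 2A^-6 + A^2; 10 crossings at w = -2): V = q^-2 + 2 + q^2
D2 (bracket A^-6 + A^-2 + A^2 + A^6; 12 crossings at w = -2): V = q^-3 + q^-2 + q^-1 + 1
D3 (bracket A^-12 + A^-8 + A^-4 + 1; 10 crossings at w = -4): V = q^-3 + q^-2 + q^-1 + 1
key observation: 2 values of V(q) split the 3 diagrams


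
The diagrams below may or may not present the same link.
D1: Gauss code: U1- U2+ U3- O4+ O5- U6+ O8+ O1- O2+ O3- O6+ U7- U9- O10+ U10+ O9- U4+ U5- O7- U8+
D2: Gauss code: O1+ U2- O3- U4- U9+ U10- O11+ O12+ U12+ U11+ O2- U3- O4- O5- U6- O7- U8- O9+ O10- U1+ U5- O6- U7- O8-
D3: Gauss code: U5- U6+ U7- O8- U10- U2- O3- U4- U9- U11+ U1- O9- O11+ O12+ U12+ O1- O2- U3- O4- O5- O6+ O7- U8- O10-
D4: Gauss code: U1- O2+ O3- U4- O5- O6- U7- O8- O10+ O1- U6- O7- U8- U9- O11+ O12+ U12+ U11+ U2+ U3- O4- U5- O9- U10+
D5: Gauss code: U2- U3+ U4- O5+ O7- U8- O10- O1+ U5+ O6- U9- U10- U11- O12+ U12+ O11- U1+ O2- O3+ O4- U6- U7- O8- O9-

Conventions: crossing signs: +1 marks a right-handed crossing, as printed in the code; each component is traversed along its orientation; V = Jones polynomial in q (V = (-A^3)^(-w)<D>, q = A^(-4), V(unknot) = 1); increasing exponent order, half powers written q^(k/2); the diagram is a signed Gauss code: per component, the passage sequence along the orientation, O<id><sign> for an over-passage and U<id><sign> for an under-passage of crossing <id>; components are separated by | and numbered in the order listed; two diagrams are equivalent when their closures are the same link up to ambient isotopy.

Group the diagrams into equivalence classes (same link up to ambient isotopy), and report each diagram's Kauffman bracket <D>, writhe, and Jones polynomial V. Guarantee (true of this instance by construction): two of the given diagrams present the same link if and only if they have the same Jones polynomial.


equivalence classes: {D1} | {D2, D3, D4} | {D5}
D1 (bracket 1; 10 crossings at w = 0): V = 1
D2 (bracket A^-4 + 2A^4 - 2A^8 + A^12 - 2A^16 + A^20; 12 crossings at w = -4): V = q^-8 - 2q^-7 + q^-6 - 2q^-5 + 2q^-4 + q^-2
D3 (bracket A^-10 + 2A^-2 - 2A^2 + A^6 - 2A^10 + A^14; 12 crossings at w = -6): V = q^-8 - 2q^-7 + q^-6 - 2q^-5 + 2q^-4 + q^-2
V(D4) = q^-8 - 2q^-7 + q^-6 - 2q^-5 + 2q^-4 + q^-2  (w -4, c 12, <D> = A^-4 + 2A^4 - 2A^8 + A^12 - 2A^16 + A^20)
D5 (bracket A^-8 - A^-4 + 2 - A^4 + A^8 - A^12; 12 crossings at w = -4): V = -q^-6 + q^-5 - q^-4 + 2q^-3 - q^-2 + q^-1
key observation: V(q) takes 3 values over 5 diagrams, fixing the grouping


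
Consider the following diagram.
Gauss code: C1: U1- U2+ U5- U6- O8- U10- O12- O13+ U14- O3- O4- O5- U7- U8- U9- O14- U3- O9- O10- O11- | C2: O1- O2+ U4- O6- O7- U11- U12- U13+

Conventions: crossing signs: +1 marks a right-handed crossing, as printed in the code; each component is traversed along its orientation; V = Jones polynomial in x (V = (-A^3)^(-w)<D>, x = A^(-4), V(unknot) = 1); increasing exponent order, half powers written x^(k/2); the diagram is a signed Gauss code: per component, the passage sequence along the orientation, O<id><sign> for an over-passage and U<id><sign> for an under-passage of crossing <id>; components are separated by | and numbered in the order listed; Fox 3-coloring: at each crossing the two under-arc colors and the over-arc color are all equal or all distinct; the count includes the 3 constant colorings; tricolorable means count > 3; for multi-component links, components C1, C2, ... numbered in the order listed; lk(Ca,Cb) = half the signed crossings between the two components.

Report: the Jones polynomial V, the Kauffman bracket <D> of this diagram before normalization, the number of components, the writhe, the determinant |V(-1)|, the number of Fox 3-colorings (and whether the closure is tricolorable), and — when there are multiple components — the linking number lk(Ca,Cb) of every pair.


V = x^(-21/2) - x^(-15/2) - x^(-11/2) - x^(-7/2)
<D> = -A^-16 - A^-8 - 1 + A^12 (w = -10)
2 components over 14 crossings, w = -10
lk(C1,C2): -2
3 Fox colorings among 3^14, |V(-1)| = 4: not tricolorable
why: w = -10 shifts under R1 moves; the (-A^3)^(10) factor cancels that in V


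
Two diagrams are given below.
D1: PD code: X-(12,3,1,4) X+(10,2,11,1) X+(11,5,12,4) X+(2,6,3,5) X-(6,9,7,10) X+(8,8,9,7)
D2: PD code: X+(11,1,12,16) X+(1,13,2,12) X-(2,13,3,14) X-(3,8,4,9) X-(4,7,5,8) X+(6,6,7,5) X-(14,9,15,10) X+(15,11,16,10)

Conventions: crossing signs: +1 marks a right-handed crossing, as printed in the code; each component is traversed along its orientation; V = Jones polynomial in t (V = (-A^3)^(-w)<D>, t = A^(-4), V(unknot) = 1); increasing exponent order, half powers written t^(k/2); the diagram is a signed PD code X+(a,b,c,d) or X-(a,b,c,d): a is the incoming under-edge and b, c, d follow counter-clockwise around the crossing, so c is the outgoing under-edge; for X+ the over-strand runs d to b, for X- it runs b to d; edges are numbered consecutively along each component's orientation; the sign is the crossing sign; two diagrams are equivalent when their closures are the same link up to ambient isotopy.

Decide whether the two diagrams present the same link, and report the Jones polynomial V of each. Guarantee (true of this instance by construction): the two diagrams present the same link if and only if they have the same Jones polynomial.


equivalent: yes
D1 (bracket A^6; 6 crossings at w = +2): V = 1
V(D2) = 1  [8 crossings, <D> = 1, w = 0]
observation: one V(t) for all 2 diagrams — one class (guaranteed)


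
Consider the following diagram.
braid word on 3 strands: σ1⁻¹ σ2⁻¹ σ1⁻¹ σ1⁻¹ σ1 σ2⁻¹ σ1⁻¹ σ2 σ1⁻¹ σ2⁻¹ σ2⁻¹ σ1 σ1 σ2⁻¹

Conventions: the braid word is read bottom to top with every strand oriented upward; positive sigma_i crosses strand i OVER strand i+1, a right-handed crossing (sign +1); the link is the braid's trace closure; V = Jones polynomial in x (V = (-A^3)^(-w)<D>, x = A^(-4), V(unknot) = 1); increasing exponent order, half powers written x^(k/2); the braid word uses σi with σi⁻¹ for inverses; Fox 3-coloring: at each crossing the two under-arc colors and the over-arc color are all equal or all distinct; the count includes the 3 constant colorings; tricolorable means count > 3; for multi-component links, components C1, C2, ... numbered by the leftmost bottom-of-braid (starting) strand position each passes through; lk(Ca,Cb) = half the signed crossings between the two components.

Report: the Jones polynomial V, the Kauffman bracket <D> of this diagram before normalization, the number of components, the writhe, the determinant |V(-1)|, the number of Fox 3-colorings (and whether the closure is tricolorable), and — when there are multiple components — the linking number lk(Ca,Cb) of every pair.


Jones polynomial: V(x) = x^-8 - 2x^-7 + x^-6 - 2x^-5 + 2x^-4 + x^-2
<D> = A^-10 + 2A^-2 - 2A^2 + A^6 - 2A^10 + A^14; writhe -6
components 1, writhe -6 (14 crossings)
3-colorings: 27 of 3^14, det 9 — tricolorable
note: |V(-1)| = 9: so tricolorable, since 3 divides 9


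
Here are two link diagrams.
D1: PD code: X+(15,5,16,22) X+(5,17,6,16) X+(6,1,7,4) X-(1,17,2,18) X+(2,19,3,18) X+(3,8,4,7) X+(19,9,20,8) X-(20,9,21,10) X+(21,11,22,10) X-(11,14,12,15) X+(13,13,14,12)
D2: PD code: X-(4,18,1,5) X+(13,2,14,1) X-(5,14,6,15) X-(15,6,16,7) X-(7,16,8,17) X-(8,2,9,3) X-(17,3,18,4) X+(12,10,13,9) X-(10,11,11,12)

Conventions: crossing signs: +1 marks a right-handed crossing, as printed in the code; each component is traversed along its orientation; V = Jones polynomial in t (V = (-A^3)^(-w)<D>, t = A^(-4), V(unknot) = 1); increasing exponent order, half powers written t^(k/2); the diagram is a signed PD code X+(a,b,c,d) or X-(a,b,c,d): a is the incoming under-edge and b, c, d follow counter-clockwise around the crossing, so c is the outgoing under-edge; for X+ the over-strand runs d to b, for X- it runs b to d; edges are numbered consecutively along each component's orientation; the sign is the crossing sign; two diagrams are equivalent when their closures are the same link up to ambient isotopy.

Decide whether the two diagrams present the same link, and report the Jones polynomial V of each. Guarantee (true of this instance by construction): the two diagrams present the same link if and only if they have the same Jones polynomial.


equivalent: no
V(D1) = -t^(3/2) - 2t^(7/2) + t^(9/2) - t^(11/2) + t^(13/2)  (w +5, c 11, <D> = -A^-11 + A^-7 - A^-3 + 2A + A^9)
D2 (bracket A^-9 + 2A^-1 - A^3 + A^7 - A^11; 9 crossings at w = -5): V = t^(-13/2) - t^(-11/2) + t^(-9/2) - 2t^(-7/2) - t^(-3/2)
why: comparing 2 Jones polynomials yields 2 groups


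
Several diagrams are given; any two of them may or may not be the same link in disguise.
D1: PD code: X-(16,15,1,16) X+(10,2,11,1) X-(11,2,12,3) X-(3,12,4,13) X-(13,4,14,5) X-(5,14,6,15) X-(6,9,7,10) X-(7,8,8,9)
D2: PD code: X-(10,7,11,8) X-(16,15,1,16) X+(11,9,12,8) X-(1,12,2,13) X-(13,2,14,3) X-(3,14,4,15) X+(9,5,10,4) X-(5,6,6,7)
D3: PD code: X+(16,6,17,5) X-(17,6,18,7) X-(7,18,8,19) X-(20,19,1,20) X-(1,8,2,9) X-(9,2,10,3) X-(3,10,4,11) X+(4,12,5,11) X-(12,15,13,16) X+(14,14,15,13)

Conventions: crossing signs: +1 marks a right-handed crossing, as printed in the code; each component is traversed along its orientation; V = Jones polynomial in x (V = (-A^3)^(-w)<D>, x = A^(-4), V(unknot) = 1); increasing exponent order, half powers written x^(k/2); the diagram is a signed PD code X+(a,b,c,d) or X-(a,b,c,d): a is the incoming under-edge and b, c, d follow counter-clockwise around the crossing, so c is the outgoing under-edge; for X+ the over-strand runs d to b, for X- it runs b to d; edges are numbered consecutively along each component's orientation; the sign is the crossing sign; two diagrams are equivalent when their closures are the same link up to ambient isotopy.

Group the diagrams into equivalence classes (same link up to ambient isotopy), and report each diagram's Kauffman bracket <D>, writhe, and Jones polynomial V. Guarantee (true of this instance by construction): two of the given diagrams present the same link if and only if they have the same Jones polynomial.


classes: {D1, D2, D3}
V(D1) = -x^-4 + x^-3 + x^-1  [8 crossings, <D> = A^-14 + A^-6 - A^-2, w = -6]
V(D2) = -x^-4 + x^-3 + x^-1  [8 crossings, <D> = A^-8 + 1 - A^4, w = -4]
V(D3) = -x^-4 + x^-3 + x^-1  (w -4, c 10, <D> = A^-8 + 1 - A^4)
insight: all 3 diagrams share one V(x), hence one class


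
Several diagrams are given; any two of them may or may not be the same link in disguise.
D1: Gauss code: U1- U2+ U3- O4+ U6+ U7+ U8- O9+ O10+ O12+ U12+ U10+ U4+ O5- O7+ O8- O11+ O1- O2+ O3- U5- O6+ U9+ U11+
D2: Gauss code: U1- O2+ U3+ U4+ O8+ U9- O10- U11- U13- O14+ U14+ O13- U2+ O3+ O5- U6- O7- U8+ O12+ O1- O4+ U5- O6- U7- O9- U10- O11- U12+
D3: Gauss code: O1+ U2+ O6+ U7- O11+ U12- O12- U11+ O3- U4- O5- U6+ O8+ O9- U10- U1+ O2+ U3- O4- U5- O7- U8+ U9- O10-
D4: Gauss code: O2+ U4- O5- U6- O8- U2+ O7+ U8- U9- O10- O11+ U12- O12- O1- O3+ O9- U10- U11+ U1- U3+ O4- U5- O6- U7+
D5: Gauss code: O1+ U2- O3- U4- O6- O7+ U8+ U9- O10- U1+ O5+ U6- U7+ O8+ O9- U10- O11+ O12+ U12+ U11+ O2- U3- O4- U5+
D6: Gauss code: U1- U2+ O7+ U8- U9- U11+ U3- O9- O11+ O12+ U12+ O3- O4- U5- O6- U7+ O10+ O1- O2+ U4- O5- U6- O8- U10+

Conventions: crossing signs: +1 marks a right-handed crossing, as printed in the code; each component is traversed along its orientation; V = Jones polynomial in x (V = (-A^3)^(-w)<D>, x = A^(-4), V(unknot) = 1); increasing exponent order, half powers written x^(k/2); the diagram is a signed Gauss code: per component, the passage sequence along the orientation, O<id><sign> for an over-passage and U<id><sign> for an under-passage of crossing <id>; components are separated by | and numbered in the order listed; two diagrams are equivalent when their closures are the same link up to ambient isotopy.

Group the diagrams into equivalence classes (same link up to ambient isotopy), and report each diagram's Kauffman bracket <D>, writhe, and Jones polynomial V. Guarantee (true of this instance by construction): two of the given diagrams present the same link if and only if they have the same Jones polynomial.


equivalence classes: {D1} | {D2, D3, D4, D5, D6}
D1 (bracket -A^-4 + 1 + A^8; 12 crossings at w = +4): V = x + x^3 - x^4
V(D2) = x^-5 - 2x^-4 + 2x^-3 - 2x^-2 + 2x^-1 - 1 + x  (w -2, c 14, <D> = A^-10 - A^-6 + 2A^-2 - 2A^2 + 2A^6 - 2A^10 + A^14)
D3 (bracket A^-10 - A^-6 + 2A^-2 - 2A^2 + 2A^6 - 2A^10 + A^14; 12 crossings at w = -2): V = x^-5 - 2x^-4 + 2x^-3 - 2x^-2 + 2x^-1 - 1 + x
V(D4) = x^-5 - 2x^-4 + 2x^-3 - 2x^-2 + 2x^-1 - 1 + x  [12 crossings, <D> = A^-16 - A^-12 + 2A^-8 - 2A^-4 + 2 - 2A^4 + A^8, w = -4]
V(D5) = x^-5 - 2x^-4 + 2x^-3 - 2x^-2 + 2x^-1 - 1 + x  [12 crossings, <D> = A^-4 - 1 + 2A^4 - 2A^8 + 2A^12 - 2A^16 + A^20, w = 0]
V(D6) = x^-5 - 2x^-4 + 2x^-3 - 2x^-2 + 2x^-1 - 1 + x  [12 crossings, <D> = A^-10 - A^-6 + 2A^-2 - 2A^2 + 2A^6 - 2A^10 + A^14, w = -2]
key observation: 2 values of V(x) split the 6 diagrams


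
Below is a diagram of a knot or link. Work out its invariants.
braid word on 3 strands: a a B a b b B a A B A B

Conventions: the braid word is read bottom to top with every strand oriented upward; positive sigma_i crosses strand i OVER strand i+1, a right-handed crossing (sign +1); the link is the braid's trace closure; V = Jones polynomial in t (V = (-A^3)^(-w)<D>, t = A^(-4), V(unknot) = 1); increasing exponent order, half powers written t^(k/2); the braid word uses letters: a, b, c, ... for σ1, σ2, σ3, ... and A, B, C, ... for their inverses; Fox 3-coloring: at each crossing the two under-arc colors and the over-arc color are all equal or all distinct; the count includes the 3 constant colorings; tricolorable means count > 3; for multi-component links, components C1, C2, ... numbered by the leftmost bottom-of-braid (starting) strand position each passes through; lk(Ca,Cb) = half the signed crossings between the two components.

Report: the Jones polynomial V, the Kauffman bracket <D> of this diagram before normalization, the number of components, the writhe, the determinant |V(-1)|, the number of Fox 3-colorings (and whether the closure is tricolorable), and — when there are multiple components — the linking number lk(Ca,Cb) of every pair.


V = t^-2 + 2 + t^2
<D> = A^-8 + 2 + A^8 (w = 0)
3 components over 12 crossings, w = 0
lk(C1,C2): +1
lk(C1,C3) = 0
linking number lk(C2,C3) = -1
3 Fox colorings among 3^12, |V(-1)| = 4: not tricolorable
why: the span of V is 4, within the link bound 12 + 3 - 1


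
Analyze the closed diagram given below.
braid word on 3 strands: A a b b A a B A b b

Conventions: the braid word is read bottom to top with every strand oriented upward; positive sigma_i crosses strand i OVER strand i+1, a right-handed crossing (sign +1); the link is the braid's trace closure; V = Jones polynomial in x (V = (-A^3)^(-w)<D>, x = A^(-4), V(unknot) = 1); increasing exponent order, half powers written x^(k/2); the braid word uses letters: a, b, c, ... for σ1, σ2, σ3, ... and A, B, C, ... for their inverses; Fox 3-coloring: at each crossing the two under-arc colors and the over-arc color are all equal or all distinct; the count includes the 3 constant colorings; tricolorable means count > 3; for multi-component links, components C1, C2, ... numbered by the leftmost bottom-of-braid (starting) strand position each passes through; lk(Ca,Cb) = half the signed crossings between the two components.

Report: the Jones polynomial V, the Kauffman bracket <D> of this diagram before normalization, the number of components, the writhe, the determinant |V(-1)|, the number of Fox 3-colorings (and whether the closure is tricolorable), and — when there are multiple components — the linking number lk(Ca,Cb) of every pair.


V = x + x^3 - x^4
<D> = -A^-10 + A^-6 + A^2 (w = +2)
1 component over 10 crossings, w = +2
9 Fox colorings among 3^10, |V(-1)| = 3: tricolorable
why: the span of V is 3, forcing >= 3 crossings in any diagram


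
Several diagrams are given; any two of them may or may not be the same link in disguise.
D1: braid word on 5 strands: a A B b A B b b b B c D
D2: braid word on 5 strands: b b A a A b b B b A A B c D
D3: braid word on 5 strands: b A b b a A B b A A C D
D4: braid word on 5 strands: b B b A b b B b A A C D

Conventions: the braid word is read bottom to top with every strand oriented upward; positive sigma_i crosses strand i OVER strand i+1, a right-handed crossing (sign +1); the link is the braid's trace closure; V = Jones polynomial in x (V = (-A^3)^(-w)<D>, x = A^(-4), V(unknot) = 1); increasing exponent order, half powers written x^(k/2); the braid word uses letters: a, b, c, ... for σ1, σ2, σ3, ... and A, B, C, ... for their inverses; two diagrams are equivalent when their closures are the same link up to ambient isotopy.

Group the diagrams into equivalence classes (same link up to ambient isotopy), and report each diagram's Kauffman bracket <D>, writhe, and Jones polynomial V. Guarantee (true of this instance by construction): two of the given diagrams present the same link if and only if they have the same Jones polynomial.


equivalence classes: {D1} | {D2, D3, D4}
D1 (bracket 1; 12 crossings at w = 0): V = 1
V(D2) = -x^-3 + 2x^-2 - 2x^-1 + 3 - 2x + 2x^2 - x^3  (w 0, c 14, <D> = -A^-12 + 2A^-8 - 2A^-4 + 3 - 2A^4 + 2A^8 - A^12)
V(D3) = -x^-3 + 2x^-2 - 2x^-1 + 3 - 2x + 2x^2 - x^3  [12 crossings, <D> = -A^-18 + 2A^-14 - 2A^-10 + 3A^-6 - 2A^-2 + 2A^2 - A^6, w = -2]
V(D4) = -x^-3 + 2x^-2 - 2x^-1 + 3 - 2x + 2x^2 - x^3  [12 crossings, <D> = -A^-18 + 2A^-14 - 2A^-10 + 3A^-6 - 2A^-2 + 2A^2 - A^6, w = -2]
key observation: V(x) takes 2 values over 4 diagrams, fixing the grouping


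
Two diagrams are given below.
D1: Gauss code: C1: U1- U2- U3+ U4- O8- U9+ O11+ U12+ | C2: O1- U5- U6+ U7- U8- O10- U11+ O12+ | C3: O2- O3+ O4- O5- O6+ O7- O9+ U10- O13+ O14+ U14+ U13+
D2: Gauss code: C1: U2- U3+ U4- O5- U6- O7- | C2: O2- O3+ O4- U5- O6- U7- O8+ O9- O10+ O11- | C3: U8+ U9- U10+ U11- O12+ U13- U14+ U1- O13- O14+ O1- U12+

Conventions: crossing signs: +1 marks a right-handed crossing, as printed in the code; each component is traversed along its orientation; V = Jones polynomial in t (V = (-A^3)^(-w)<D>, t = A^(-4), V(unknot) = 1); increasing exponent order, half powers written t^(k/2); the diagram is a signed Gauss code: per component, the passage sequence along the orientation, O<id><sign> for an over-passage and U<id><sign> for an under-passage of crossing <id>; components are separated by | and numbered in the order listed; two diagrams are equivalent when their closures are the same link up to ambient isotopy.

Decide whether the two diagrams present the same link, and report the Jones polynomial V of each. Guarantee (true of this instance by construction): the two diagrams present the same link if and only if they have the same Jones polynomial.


equivalent: no
D1 (bracket 1 + A^4 + A^8 + A^12; 14 crossings at w = 0): V = t^-3 + t^-2 + t^-1 + 1
V(D2) = t^-6 + t^-3 + t^-2 + t^-1  (w -4, c 14, <D> = A^-8 + A^-4 + 1 + A^12)
key observation: comparing 2 Jones polynomials yields 2 groups


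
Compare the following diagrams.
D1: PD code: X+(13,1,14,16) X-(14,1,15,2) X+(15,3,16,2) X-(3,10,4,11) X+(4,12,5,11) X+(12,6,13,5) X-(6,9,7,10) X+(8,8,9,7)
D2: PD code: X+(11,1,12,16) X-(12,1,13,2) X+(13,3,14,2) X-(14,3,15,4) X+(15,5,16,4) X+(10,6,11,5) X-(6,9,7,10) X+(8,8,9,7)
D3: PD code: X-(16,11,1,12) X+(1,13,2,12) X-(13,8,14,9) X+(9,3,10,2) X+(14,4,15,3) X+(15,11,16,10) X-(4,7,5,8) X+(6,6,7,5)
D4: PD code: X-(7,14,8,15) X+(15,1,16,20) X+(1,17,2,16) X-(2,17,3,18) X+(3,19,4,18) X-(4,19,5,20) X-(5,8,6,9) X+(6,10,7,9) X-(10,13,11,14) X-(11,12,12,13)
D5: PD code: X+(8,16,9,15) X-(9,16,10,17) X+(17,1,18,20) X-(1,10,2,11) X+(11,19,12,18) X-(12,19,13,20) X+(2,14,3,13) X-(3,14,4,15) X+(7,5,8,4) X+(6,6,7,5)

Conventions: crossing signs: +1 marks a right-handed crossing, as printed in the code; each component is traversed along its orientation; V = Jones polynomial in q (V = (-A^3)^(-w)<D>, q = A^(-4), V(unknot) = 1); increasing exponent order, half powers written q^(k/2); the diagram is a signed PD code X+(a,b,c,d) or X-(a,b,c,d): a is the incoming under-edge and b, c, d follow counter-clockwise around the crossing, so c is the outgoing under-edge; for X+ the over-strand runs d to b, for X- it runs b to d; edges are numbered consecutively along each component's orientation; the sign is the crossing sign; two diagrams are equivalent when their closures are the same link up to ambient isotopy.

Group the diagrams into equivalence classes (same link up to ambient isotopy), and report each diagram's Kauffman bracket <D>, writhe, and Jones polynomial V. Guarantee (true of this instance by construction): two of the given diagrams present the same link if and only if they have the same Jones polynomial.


classes: {D1, D2, D3, D4, D5}
V(D1) = 1  [8 crossings, <D> = A^6, w = +2]
D2 (bracket A^6; 8 crossings at w = +2): V = 1
V(D3) = 1  (w +2, c 8, <D> = A^6)
V(D4) = 1  (w -2, c 10, <D> = A^-6)
V(D5) = 1  [10 crossings, <D> = A^6, w = +2]
insight: all 5 diagrams share one V(q), hence one class


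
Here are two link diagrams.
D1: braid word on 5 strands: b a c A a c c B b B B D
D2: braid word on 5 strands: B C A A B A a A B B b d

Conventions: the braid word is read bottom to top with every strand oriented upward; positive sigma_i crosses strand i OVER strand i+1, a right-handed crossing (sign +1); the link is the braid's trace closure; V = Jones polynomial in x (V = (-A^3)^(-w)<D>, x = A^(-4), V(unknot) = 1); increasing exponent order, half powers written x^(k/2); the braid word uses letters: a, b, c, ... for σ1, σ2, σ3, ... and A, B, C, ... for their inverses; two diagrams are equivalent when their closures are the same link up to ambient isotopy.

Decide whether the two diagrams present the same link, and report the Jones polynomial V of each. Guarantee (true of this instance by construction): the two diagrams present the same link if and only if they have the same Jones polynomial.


same link: no
V(D1) = x + x^3 - x^4  [12 crossings, <D> = -A^-10 + A^-6 + A^2, w = +2]
D2 (bracket A^-10 + A^-2 - A^2 + A^6 - A^10; 12 crossings at w = -6): V = -x^-7 + x^-6 - x^-5 + x^-4 + x^-2
note: 2 values of V(x) split the 2 diagrams


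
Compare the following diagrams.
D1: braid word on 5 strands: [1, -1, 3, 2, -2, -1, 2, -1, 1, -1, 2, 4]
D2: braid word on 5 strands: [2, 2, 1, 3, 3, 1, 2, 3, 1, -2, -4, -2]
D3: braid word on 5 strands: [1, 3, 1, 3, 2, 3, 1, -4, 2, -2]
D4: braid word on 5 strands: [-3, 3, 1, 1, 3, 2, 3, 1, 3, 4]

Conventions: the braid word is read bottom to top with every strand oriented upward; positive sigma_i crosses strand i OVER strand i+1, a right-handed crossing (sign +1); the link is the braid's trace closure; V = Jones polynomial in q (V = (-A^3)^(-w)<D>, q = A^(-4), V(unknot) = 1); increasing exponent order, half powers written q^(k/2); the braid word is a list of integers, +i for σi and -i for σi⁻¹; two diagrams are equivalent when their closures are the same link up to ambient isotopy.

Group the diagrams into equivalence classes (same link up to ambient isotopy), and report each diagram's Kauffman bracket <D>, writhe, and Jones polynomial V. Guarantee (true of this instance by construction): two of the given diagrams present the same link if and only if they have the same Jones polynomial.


classes: {D1} | {D2, D3, D4}
V(D1) = q^-2 - q^-1 + 1 - q + q^2  [12 crossings, <D> = A^-2 - A^2 + A^6 - A^10 + A^14, w = +2]
D2 (bracket A^-14 - 2A^-10 + A^-6 - 2A^-2 + 2A^2 + A^10; 12 crossings at w = +6): V = q^2 + 2q^4 - 2q^5 + q^6 - 2q^7 + q^8
V(D3) = q^2 + 2q^4 - 2q^5 + q^6 - 2q^7 + q^8  [10 crossings, <D> = A^-14 - 2A^-10 + A^-6 - 2A^-2 + 2A^2 + A^10, w = +6]
D4 (bracket A^-8 - 2A^-4 + 1 - 2A^4 + 2A^8 + A^16; 10 crossings at w = +8): V = q^2 + 2q^4 - 2q^5 + q^6 - 2q^7 + q^8
insight: comparing 4 Jones polynomials yields 2 groups


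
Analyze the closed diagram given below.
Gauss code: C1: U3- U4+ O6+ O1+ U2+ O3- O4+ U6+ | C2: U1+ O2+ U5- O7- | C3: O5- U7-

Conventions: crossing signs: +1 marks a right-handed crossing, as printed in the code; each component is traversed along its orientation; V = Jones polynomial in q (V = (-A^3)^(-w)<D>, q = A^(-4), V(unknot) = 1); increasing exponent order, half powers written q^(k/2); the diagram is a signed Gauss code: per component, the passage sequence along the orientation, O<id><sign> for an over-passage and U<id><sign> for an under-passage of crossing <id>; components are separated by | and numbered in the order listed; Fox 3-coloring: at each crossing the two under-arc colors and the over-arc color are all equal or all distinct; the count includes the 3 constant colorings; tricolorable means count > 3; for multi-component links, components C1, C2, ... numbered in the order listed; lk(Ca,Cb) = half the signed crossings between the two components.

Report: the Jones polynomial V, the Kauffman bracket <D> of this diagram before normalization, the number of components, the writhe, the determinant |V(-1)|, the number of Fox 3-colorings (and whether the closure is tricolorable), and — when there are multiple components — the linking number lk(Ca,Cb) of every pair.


Jones polynomial: V(q) = q^-2 + 2 + q^2
<D> = -A^-5 - 2A^3 - A^11; writhe +1
components 3, writhe +1 (7 crossings)
linking number lk(C1,C2) = +1
lk(C1,C3): 0
lk(C2,C3) = -1
3-colorings: 3 of 3^7, det 4 — not tricolorable
note: |V(-1)| = 4: so not tricolorable, since 3 does not divide 4


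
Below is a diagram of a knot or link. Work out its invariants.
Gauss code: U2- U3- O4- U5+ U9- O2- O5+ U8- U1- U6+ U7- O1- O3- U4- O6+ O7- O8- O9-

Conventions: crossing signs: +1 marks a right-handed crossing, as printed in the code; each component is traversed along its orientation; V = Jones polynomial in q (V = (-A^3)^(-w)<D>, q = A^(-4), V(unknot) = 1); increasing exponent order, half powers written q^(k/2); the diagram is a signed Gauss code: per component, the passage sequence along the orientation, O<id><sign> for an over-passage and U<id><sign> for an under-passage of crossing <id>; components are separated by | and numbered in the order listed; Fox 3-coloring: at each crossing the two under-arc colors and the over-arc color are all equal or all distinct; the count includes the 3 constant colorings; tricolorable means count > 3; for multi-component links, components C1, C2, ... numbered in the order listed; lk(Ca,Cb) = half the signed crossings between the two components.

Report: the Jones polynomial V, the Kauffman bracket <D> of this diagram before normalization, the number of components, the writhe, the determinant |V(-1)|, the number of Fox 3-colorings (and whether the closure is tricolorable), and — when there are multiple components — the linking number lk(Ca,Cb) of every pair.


Jones polynomial: V(q) = -q^-6 + q^-5 - q^-4 + 2q^-3 - q^-2 + q^-1
<D> = -A^-11 + A^-7 - 2A^-3 + A - A^5 + A^9; writhe -5
components 1, writhe -5 (9 crossings)
3-colorings: 3 of 3^9, det 7 — not tricolorable
note: |V(-1)| = 7: so not tricolorable, since 3 does not divide 7


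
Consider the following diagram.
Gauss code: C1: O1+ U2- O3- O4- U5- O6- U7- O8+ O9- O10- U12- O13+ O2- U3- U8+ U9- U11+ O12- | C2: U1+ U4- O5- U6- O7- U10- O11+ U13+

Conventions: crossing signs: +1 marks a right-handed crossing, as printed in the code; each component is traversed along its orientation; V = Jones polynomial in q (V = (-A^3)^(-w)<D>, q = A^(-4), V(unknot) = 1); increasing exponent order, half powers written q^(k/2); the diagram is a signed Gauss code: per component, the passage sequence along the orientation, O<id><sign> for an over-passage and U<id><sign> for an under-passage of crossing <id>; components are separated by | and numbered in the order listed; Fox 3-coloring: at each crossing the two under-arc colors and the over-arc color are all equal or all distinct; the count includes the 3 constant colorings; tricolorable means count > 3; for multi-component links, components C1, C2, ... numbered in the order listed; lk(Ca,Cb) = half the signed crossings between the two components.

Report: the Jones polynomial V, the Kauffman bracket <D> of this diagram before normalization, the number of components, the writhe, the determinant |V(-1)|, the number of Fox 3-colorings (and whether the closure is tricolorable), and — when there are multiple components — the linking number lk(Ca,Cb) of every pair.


V = q^(-19/2) - 2q^(-17/2) + 3q^(-15/2) - 4q^(-13/2) + 4q^(-11/2) - 4q^(-9/2) + 3q^(-7/2) - 3q^(-5/2) + q^(-3/2) - q^(-1/2)
<D> = A^-13 - A^-9 + 3A^-5 - 3A^-1 + 4A^3 - 4A^7 + 4A^11 - 3A^15 + 2A^19 - A^23 (w = -5)
2 components over 13 crossings, w = -5
lk(C1,C2): -1
3 Fox colorings among 3^13, |V(-1)| = 26: not tricolorable
why: w = -5 (over 13 crossings) is diagram-only; (-A^3)^(5) removes it from V


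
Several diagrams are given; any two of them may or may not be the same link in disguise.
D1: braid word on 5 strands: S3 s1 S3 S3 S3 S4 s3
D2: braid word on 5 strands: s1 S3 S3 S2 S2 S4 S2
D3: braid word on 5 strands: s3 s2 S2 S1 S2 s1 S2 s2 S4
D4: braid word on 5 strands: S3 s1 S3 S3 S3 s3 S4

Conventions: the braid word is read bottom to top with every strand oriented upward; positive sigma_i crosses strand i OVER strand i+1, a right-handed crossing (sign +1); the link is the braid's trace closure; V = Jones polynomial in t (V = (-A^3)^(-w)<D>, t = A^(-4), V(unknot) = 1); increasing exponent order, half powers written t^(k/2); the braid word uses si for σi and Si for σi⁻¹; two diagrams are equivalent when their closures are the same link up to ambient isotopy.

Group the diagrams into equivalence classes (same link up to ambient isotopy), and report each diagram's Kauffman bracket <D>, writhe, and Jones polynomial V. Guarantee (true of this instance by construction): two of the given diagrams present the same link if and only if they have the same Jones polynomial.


classes: {D1, D4} | {D2} | {D3}
V(D1) = t^(-9/2) - t^(-5/2) - t^(-3/2) - t^(-1/2)  [7 crossings, <D> = A^-7 + A^-3 + A - A^9, w = -3]
V(D2) = t^(-13/2) - t^(-11/2) + t^(-9/2) - 2t^(-7/2) - t^(-3/2)  (w -5, c 7, <D> = A^-9 + 2A^-1 - A^3 + A^7 - A^11)
V(D3) = -t^(-1/2) - t^(1/2)  (w -1, c 9, <D> = A^-5 + A^-1)
V(D4) = t^(-9/2) - t^(-5/2) - t^(-3/2) - t^(-1/2)  (w -3, c 7, <D> = A^-7 + A^-3 + A - A^9)
note: V(t) takes 3 values over 4 diagrams, fixing the grouping


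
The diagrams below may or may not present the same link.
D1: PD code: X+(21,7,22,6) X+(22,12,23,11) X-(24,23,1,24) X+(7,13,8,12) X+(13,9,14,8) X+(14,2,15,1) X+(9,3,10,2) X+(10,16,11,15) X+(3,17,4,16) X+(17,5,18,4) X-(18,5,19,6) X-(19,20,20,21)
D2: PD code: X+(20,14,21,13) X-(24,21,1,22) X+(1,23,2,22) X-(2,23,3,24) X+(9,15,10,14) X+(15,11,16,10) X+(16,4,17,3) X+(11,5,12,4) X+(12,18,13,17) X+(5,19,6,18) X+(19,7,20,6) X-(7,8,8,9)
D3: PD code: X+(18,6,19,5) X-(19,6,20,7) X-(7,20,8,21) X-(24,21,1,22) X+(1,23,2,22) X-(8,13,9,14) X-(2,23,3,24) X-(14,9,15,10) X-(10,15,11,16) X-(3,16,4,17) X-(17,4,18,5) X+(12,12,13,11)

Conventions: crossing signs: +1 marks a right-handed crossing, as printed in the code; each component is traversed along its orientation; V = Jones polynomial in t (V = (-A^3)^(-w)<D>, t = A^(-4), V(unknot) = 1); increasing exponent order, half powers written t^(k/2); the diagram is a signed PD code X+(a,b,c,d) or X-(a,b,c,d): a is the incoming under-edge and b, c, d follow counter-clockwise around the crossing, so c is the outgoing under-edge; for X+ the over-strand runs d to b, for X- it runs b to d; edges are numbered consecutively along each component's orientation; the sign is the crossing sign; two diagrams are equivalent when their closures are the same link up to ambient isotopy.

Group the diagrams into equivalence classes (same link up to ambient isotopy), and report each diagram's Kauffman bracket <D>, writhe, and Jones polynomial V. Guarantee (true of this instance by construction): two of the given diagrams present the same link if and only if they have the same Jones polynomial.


grouping into links: {D1, D2} | {D3}
V(D1) = t^3 + t^5 - t^8  (w +6, c 12, <D> = -A^-14 + A^-2 + A^6)
V(D2) = t^3 + t^5 - t^8  [12 crossings, <D> = -A^-14 + A^-2 + A^6, w = +6]
V(D3) = t^-8 - 2t^-7 + t^-6 - 2t^-5 + 2t^-4 + t^-2  (w -6, c 12, <D> = A^-10 + 2A^-2 - 2A^2 + A^6 - 2A^10 + A^14)
key observation: 2 values of V(t) split the 3 diagrams


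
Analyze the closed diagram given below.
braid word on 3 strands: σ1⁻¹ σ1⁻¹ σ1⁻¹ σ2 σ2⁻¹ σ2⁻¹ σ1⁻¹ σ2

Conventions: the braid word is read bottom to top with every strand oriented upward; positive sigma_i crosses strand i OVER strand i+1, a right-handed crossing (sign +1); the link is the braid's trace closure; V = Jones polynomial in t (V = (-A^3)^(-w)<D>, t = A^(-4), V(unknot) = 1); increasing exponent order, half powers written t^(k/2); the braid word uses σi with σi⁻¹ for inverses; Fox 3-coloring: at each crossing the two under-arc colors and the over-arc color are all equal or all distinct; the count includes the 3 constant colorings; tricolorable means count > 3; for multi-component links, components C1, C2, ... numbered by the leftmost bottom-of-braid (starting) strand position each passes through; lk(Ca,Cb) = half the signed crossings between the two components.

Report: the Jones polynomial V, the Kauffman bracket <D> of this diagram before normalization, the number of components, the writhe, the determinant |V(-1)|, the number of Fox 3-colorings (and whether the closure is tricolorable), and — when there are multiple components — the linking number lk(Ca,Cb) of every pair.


Jones polynomial: V(t) = -t^-4 + t^-3 + t^-1
<D> = A^-8 + 1 - A^4; writhe -4
components 1, writhe -4 (8 crossings)
3-colorings: 9 of 3^8, det 3 — tricolorable
note: w = -4 (over 8 crossings) is diagram-only; (-A^3)^(4) removes it from V


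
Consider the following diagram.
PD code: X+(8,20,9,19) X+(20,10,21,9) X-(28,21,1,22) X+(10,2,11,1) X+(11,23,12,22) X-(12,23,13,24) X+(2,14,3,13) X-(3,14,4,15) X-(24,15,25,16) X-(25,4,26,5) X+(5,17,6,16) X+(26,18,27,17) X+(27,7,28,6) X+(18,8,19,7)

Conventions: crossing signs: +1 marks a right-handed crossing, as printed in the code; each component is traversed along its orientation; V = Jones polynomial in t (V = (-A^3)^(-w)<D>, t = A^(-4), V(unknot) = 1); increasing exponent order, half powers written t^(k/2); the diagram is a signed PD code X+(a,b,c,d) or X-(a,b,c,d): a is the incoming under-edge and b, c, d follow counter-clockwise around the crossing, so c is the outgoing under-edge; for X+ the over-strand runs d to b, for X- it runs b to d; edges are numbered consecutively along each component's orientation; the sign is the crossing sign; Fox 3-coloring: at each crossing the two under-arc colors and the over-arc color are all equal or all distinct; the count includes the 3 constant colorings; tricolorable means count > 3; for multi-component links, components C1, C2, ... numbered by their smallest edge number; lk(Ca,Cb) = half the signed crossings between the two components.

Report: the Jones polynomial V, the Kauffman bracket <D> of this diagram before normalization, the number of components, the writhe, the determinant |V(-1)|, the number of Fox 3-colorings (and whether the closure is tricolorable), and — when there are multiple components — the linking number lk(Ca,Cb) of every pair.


Jones polynomial: V(t) = t^2 + t^4 - t^5 + t^6 - t^7
<D> = -A^-16 + A^-12 - A^-8 + A^-4 + A^4; writhe +4
components 1, writhe +4 (14 crossings)
3-colorings: 3 of 3^14, det 5 — not tricolorable
note: the span of V is 5, forcing >= 5 crossings in any diagram


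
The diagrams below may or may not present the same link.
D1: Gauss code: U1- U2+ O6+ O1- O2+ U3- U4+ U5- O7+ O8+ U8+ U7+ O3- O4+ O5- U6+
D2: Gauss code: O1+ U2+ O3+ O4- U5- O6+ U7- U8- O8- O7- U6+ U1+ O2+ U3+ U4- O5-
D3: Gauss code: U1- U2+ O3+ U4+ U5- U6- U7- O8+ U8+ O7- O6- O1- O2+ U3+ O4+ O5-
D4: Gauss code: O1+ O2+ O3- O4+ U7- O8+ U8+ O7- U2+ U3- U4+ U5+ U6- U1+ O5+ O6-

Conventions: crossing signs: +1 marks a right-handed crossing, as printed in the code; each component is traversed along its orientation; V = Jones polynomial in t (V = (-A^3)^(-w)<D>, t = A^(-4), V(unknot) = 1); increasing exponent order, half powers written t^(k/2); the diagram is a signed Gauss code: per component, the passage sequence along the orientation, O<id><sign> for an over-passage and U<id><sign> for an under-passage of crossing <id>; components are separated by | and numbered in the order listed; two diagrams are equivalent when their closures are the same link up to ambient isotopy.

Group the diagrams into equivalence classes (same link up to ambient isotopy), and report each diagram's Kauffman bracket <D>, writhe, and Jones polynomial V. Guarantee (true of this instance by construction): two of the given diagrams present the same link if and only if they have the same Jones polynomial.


classes: {D1, D2, D3, D4}
V(D1) = 1  [8 crossings, <D> = A^6, w = +2]
V(D2) = 1  [8 crossings, <D> = 1, w = 0]
D3 (bracket 1; 8 crossings at w = 0): V = 1
V(D4) = 1  [8 crossings, <D> = A^6, w = +2]
note: one V(t) for all 4 diagrams — one class (guaranteed)


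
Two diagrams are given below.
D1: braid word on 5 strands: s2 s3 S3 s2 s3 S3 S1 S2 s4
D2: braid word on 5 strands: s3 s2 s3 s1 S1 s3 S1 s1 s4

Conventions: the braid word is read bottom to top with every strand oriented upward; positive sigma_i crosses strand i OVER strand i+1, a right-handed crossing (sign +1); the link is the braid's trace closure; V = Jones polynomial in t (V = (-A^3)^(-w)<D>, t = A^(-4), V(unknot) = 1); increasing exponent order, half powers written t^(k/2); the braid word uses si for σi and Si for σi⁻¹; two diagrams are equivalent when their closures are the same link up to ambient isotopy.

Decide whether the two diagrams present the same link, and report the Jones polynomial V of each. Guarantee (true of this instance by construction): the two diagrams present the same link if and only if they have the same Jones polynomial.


equivalent: no
V(D1) = -t^(-1/2) - t^(1/2)  (w +1, c 9, <D> = A + A^5)
V(D2) = -t^(1/2) - t^(3/2) - t^(5/2) + t^(9/2)  (w +5, c 9, <D> = -A^-3 + A^5 + A^9 + A^13)
why: V(t) takes 2 values over 2 diagrams, fixing the grouping


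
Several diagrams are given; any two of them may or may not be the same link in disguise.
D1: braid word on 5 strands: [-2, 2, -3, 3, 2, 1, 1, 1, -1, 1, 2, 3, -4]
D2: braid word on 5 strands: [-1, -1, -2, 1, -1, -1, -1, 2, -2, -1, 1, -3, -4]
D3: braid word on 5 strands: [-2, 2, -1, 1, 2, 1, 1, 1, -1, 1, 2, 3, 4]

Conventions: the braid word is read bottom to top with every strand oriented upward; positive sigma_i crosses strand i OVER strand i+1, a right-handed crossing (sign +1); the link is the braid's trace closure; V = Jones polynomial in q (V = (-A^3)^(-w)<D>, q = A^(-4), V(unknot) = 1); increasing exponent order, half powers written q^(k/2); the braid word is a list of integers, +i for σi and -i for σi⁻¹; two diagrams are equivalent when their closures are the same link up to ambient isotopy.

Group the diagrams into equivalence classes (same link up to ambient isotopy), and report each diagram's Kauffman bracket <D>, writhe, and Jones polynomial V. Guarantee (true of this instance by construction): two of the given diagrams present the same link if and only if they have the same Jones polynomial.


grouping into links: {D1, D3} | {D2}
V(D1) = -q^(3/2) - 2q^(7/2) + q^(9/2) - q^(11/2) + q^(13/2)  (w +5, c 13, <D> = -A^-11 + A^-7 - A^-3 + 2A + A^9)
V(D2) = -q^(-11/2) + q^(-9/2) - q^(-7/2) - q^(-3/2)  [13 crossings, <D> = A^-15 + A^-7 - A^-3 + A, w = -7]
D3 (bracket -A^-5 + A^-1 - A^3 + 2A^7 + A^15; 13 crossings at w = +7): V = -q^(3/2) - 2q^(7/2) + q^(9/2) - q^(11/2) + q^(13/2)
why: V(q) takes 2 values over 3 diagrams, fixing the grouping
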